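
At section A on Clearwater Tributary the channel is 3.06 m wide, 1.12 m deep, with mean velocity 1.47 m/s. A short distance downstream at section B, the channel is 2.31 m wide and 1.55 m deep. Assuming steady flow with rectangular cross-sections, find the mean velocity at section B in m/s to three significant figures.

Q = A₁V₁ = (3.06×1.12) × 1.47 = 5.038 m³/s
A₂ = 2.31 × 1.55 = 3.581 m²
V₂ = Q/A₂ = 5.038/3.581 = 1.407 m/s

1.41 m/s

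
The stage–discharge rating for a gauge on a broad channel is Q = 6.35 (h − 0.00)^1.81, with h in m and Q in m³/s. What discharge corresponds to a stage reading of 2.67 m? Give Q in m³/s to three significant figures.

37.6 m³/s

Q = 6.35 × (2.67 − 0.00)^1.81 = 6.35 × 2.67^1.81 = 37.56 m³/s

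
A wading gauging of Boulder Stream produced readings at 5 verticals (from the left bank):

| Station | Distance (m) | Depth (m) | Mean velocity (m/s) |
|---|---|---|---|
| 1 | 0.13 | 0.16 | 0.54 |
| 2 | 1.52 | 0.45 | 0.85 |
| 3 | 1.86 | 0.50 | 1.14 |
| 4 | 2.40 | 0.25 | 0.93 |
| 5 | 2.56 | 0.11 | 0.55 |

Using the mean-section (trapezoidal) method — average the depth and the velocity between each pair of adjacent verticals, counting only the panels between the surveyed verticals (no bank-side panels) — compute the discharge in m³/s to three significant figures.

0.686 m³/s

Panel 1-2: Δb = 1.39 m, d̄ = (0.16+0.45)/2 = 0.305, v̄ = (0.54+0.85)/2 = 0.695 → q = 1.39×0.305×0.695 = 0.2946 m³/s
Panel 2-3: Δb = 0.34 m, d̄ = (0.45+0.50)/2 = 0.475, v̄ = (0.85+1.14)/2 = 0.995 → q = 0.34×0.475×0.995 = 0.1607 m³/s
Panel 3-4: Δb = 0.54 m, d̄ = (0.50+0.25)/2 = 0.375, v̄ = (1.14+0.93)/2 = 1.035 → q = 0.54×0.375×1.035 = 0.2096 m³/s
Panel 4-5: Δb = 0.16 m, d̄ = (0.25+0.11)/2 = 0.18, v̄ = (0.93+0.55)/2 = 0.74 → q = 0.16×0.18×0.74 = 0.02131 m³/s
Q = Σ q = 0.6862 m³/s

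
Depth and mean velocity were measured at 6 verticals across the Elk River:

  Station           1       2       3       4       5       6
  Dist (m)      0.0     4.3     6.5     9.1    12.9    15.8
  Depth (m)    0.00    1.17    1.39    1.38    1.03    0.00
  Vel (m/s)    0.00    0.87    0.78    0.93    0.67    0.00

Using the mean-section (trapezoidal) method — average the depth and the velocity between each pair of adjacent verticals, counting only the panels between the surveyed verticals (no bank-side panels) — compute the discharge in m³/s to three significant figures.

Panel 1-2: Δb = 4.3 m, d̄ = (0.00+1.17)/2 = 0.585, v̄ = (0.00+0.87)/2 = 0.435 → q = 4.3×0.585×0.435 = 1.094 m³/s
Panel 2-3: Δb = 2.2 m, d̄ = (1.17+1.39)/2 = 1.28, v̄ = (0.87+0.78)/2 = 0.825 → q = 2.2×1.28×0.825 = 2.323 m³/s
Panel 3-4: Δb = 2.6 m, d̄ = (1.39+1.38)/2 = 1.385, v̄ = (0.78+0.93)/2 = 0.855 → q = 2.6×1.385×0.855 = 3.079 m³/s
Panel 4-5: Δb = 3.8 m, d̄ = (1.38+1.03)/2 = 1.205, v̄ = (0.93+0.67)/2 = 0.8 → q = 3.8×1.205×0.8 = 3.663 m³/s
Panel 5-6: Δb = 2.9 m, d̄ = (1.03+0.00)/2 = 0.515, v̄ = (0.67+0.00)/2 = 0.335 → q = 2.9×0.515×0.335 = 0.5003 m³/s
Q = Σ q = 10.66 m³/s

10.7 m³/s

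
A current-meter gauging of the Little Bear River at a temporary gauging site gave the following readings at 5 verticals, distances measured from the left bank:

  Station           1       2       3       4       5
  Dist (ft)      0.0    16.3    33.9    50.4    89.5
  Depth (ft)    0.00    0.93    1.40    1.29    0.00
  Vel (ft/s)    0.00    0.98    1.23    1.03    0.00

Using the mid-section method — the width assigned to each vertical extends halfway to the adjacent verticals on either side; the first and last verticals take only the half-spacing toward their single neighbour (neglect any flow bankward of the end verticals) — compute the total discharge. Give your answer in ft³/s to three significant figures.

81.7 ft³/s

w_2 = (33.9 − 0.0)/2 = 16.95 ft; q_2 = 0.98 × 0.93 × 16.95 = 15.45 ft³/s
w_3 = (50.4 − 16.3)/2 = 17.05 ft; q_3 = 1.23 × 1.40 × 17.05 = 29.36 ft³/s
w_4 = (89.5 − 33.9)/2 = 27.8 ft; q_4 = 1.03 × 1.29 × 27.8 = 36.94 ft³/s
Stations 1, 5 contribute zero (depth or velocity is 0).
Q = Σ qᵢ = 81.75 ft³/s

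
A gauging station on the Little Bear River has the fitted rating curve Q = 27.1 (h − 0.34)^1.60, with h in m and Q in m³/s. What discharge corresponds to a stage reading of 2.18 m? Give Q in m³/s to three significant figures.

Q = 27.1 × (2.18 − 0.34)^1.60 = 27.1 × 1.84^1.60 = 71.89 m³/s

71.9 m³/s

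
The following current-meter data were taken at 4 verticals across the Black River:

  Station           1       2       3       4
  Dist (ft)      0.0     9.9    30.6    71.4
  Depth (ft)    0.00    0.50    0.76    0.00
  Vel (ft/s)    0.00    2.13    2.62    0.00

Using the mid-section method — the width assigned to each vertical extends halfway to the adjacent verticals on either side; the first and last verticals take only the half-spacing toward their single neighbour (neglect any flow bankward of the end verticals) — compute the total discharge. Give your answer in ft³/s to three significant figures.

77.5 ft³/s

w_2 = (30.6 − 0.0)/2 = 15.3 ft; q_2 = 2.13 × 0.50 × 15.3 = 16.29 ft³/s
w_3 = (71.4 − 9.9)/2 = 30.75 ft; q_3 = 2.62 × 0.76 × 30.75 = 61.23 ft³/s
Stations 1, 4 contribute zero (depth or velocity is 0).
Q = Σ qᵢ = 77.52 ft³/s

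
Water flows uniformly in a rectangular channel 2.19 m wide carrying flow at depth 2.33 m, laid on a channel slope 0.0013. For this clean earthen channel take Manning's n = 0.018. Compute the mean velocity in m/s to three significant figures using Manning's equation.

A = b·y = 2.19 × 2.33 = 5.103 m²
P = b + 2y = 2.19 + 2×2.33 = 6.850 m
R = A/P = 5.103/6.850 = 0.7449 m
Q = (1/n)·A·R^(2/3)·S^(1/2) = (1/0.018) × 5.103 × 0.7449^(2/3) × 0.0013^(1/2) = 8.399 m³/s
V = Q/A = 8.399/5.103 = 1.646 m/s

1.65 m/s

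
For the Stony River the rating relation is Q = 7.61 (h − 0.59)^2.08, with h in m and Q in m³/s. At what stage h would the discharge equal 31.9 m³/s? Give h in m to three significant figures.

2.58 m

h − h₀ = (Q/C)^(1/b) = (31.9/7.61)^(1/2.08) = 1.992 m
h = 0.59 + 1.992 = 2.582 m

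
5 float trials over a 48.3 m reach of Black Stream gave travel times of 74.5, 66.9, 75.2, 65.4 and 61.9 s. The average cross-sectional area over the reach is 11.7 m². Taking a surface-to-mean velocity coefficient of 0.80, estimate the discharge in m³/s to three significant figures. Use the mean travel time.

6.57 m³/s

t̄ = (74.5 + 66.9 + 75.2 + 65.4 + 61.9) / 5 = 68.78 s
v_surface = L / t̄ = 48.3 / 68.78 = 0.7022 m/s
v_mean = 0.80 × 0.7022 = 0.5618 m/s
Q = A × v_mean = 11.7 × 0.5618 = 6.573 m³/s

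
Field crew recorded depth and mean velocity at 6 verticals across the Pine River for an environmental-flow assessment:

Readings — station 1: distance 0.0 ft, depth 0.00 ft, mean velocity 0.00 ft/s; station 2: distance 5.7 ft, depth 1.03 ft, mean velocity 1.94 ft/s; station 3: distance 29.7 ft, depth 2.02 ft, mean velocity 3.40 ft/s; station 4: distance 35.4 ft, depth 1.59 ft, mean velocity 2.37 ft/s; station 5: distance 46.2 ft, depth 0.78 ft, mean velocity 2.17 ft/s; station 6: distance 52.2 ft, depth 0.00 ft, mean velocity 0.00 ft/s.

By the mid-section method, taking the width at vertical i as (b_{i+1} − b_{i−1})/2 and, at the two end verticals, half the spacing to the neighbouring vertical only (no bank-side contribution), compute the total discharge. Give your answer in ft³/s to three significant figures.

w_2 = (29.7 − 0.0)/2 = 14.85 ft; q_2 = 1.94 × 1.03 × 14.85 = 29.67 ft³/s
w_3 = (35.4 − 5.7)/2 = 14.85 ft; q_3 = 3.40 × 2.02 × 14.85 = 102.0 ft³/s
w_4 = (46.2 − 29.7)/2 = 8.25 ft; q_4 = 2.37 × 1.59 × 8.25 = 31.09 ft³/s
w_5 = (52.2 − 35.4)/2 = 8.4 ft; q_5 = 2.17 × 0.78 × 8.4 = 14.22 ft³/s
Stations 1, 6 contribute zero (depth or velocity is 0).
Q = Σ qᵢ = 177.0 ft³/s

177 ft³/s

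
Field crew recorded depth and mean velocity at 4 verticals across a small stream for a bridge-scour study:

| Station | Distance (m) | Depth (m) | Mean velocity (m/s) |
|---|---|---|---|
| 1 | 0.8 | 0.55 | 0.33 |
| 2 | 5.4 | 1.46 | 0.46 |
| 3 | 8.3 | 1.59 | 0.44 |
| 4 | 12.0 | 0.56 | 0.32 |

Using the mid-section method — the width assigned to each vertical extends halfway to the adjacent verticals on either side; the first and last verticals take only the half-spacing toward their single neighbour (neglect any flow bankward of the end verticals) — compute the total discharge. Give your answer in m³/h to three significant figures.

20100 m³/h

w_1 = (5.4 − 0.8)/2 = 2.3 m; q_1 = 0.33 × 0.55 × 2.3 = 0.4175 m³/s
w_2 = (8.3 − 0.8)/2 = 3.75 m; q_2 = 0.46 × 1.46 × 3.75 = 2.519 m³/s
w_3 = (12.0 − 5.4)/2 = 3.3 m; q_3 = 0.44 × 1.59 × 3.3 = 2.309 m³/s
w_4 = (12.0 − 8.3)/2 = 1.85 m; q_4 = 0.32 × 0.56 × 1.85 = 0.3315 m³/s
Q = Σ qᵢ = 5.576 m³/s
= 5.576 × 3600 = 20070 m³/h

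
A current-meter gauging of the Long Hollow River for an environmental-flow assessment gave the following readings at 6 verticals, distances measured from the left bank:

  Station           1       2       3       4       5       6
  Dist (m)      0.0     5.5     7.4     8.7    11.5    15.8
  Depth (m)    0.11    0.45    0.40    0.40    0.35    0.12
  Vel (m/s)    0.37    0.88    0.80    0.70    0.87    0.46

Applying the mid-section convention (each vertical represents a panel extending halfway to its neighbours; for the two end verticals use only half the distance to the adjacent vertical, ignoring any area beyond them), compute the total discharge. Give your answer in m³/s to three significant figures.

w_1 = (5.5 − 0.0)/2 = 2.75 m; q_1 = 0.37 × 0.11 × 2.75 = 0.1119 m³/s
w_2 = (7.4 − 0.0)/2 = 3.7 m; q_2 = 0.88 × 0.45 × 3.7 = 1.465 m³/s
w_3 = (8.7 − 5.5)/2 = 1.6 m; q_3 = 0.80 × 0.40 × 1.6 = 0.5120 m³/s
w_4 = (11.5 − 7.4)/2 = 2.05 m; q_4 = 0.70 × 0.40 × 2.05 = 0.5740 m³/s
w_5 = (15.8 − 8.7)/2 = 3.55 m; q_5 = 0.87 × 0.35 × 3.55 = 1.081 m³/s
w_6 = (15.8 − 11.5)/2 = 2.15 m; q_6 = 0.46 × 0.12 × 2.15 = 0.1187 m³/s
Q = Σ qᵢ = 3.863 m³/s

3.86 m³/s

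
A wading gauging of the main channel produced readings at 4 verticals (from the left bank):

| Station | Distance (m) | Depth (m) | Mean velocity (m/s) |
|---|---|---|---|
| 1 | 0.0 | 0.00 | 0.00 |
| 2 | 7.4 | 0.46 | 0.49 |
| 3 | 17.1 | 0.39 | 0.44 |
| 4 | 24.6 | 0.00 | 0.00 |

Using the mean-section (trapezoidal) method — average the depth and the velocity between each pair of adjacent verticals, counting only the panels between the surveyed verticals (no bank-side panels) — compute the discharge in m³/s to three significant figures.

2.66 m³/s

Panel 1-2: Δb = 7.4 m, d̄ = (0.00+0.46)/2 = 0.23, v̄ = (0.00+0.49)/2 = 0.245 → q = 7.4×0.23×0.245 = 0.4170 m³/s
Panel 2-3: Δb = 9.7 m, d̄ = (0.46+0.39)/2 = 0.425, v̄ = (0.49+0.44)/2 = 0.465 → q = 9.7×0.425×0.465 = 1.917 m³/s
Panel 3-4: Δb = 7.5 m, d̄ = (0.39+0.00)/2 = 0.195, v̄ = (0.44+0.00)/2 = 0.22 → q = 7.5×0.195×0.22 = 0.3218 m³/s
Q = Σ q = 2.656 m³/s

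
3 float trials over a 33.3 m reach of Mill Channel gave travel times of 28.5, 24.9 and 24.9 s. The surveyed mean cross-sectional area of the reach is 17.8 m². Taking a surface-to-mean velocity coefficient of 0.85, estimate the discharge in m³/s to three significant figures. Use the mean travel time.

t̄ = (28.5 + 24.9 + 24.9) / 3 = 26.1 s
v_surface = L / t̄ = 33.3 / 26.1 = 1.276 m/s
v_mean = 0.85 × 1.276 = 1.084 m/s
Q = A × v_mean = 17.8 × 1.084 = 19.30 m³/s

19.3 m³/s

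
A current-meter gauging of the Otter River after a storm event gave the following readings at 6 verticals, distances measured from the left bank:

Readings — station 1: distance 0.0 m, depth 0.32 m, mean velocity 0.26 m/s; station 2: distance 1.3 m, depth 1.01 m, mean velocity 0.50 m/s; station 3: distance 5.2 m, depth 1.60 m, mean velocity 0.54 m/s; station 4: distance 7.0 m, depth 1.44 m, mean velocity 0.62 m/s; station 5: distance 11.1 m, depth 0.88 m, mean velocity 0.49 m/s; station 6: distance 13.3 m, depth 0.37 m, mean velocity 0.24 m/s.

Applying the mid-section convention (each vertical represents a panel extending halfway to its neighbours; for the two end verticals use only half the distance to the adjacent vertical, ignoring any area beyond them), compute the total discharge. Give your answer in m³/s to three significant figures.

7.92 m³/s

w_1 = (1.3 − 0.0)/2 = 0.65 m; q_1 = 0.26 × 0.32 × 0.65 = 0.05408 m³/s
w_2 = (5.2 − 0.0)/2 = 2.6 m; q_2 = 0.50 × 1.01 × 2.6 = 1.313 m³/s
w_3 = (7.0 − 1.3)/2 = 2.85 m; q_3 = 0.54 × 1.60 × 2.85 = 2.462 m³/s
w_4 = (11.1 − 5.2)/2 = 2.95 m; q_4 = 0.62 × 1.44 × 2.95 = 2.634 m³/s
w_5 = (13.3 − 7.0)/2 = 3.15 m; q_5 = 0.49 × 0.88 × 3.15 = 1.358 m³/s
w_6 = (13.3 − 11.1)/2 = 1.1 m; q_6 = 0.24 × 0.37 × 1.1 = 0.09768 m³/s
Q = Σ qᵢ = 7.919 m³/s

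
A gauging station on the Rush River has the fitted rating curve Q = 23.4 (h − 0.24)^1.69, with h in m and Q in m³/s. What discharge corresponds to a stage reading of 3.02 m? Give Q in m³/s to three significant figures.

132 m³/s

Q = 23.4 × (3.02 − 0.24)^1.69 = 23.4 × 2.78^1.69 = 131.7 m³/s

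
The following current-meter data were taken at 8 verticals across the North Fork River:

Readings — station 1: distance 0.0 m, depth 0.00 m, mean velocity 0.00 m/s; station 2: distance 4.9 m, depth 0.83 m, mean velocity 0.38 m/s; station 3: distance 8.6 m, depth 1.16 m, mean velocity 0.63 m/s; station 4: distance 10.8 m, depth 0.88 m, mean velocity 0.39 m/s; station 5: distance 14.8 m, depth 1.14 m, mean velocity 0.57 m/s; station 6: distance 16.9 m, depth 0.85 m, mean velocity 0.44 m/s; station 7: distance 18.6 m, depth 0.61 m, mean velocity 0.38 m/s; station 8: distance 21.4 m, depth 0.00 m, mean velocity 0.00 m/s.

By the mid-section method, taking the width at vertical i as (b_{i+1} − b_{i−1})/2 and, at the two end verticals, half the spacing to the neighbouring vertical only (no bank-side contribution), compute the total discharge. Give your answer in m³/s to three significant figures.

7.79 m³/s

w_2 = (8.6 − 0.0)/2 = 4.3 m; q_2 = 0.38 × 0.83 × 4.3 = 1.356 m³/s
w_3 = (10.8 − 4.9)/2 = 2.95 m; q_3 = 0.63 × 1.16 × 2.95 = 2.156 m³/s
w_4 = (14.8 − 8.6)/2 = 3.1 m; q_4 = 0.39 × 0.88 × 3.1 = 1.064 m³/s
w_5 = (16.9 − 10.8)/2 = 3.05 m; q_5 = 0.57 × 1.14 × 3.05 = 1.982 m³/s
w_6 = (18.6 − 14.8)/2 = 1.9 m; q_6 = 0.44 × 0.85 × 1.9 = 0.7106 m³/s
w_7 = (21.4 − 16.9)/2 = 2.25 m; q_7 = 0.38 × 0.61 × 2.25 = 0.5216 m³/s
Stations 1, 8 contribute zero (depth or velocity is 0).
Q = Σ qᵢ = 7.790 m³/s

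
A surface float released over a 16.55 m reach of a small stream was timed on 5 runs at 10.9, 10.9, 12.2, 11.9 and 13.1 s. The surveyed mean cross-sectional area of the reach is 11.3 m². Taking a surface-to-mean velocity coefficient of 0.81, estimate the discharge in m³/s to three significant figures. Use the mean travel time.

t̄ = (10.9 + 10.9 + 12.2 + 11.9 + 13.1) / 5 = 11.8 s
v_surface = L / t̄ = 16.55 / 11.8 = 1.403 m/s
v_mean = 0.81 × 1.403 = 1.136 m/s
Q = A × v_mean = 11.3 × 1.136 = 12.84 m³/s

12.8 m³/s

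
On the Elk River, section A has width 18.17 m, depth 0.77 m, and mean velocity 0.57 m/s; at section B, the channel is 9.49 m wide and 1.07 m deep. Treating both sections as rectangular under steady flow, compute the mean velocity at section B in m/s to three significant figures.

0.785 m/s

Q = A₁V₁ = (18.17×0.77) × 0.57 = 7.975 m³/s
A₂ = 9.49 × 1.07 = 10.15 m²
V₂ = Q/A₂ = 7.975/10.15 = 0.7854 m/s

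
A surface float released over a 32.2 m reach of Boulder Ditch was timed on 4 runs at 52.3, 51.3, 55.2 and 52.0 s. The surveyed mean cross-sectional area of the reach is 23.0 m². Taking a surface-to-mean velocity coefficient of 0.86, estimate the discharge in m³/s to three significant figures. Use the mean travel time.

12.1 m³/s

t̄ = (52.3 + 51.3 + 55.2 + 52.0) / 4 = 52.7 s
v_surface = L / t̄ = 32.2 / 52.7 = 0.6110 m/s
v_mean = 0.86 × 0.6110 = 0.5255 m/s
Q = A × v_mean = 23.0 × 0.5255 = 12.09 m³/s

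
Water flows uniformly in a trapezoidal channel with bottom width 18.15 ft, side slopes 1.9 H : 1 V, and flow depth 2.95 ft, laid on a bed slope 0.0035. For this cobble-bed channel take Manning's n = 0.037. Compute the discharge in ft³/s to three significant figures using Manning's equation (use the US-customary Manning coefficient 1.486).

A = (b + z·y)·y = (18.15 + 1.9×2.95)×2.95 = 70.08 ft²
P = b + 2y√(1+z²) = 18.15 + 2×2.95×√(1+1.9²) = 30.82 ft
R = A/P = 70.08/30.82 = 2.274 ft
Q = (1.486/n)·A·R^(2/3)·S^(1/2) = (1.486/0.037) × 70.08 × 2.274^(2/3) × 0.0035^(1/2) = 287.9 ft³/s

288 ft³/s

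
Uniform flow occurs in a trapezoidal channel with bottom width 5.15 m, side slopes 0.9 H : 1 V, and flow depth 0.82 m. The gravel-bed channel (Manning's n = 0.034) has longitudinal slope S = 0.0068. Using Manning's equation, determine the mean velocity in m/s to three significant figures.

1.83 m/s

A = (b + z·y)·y = (5.15 + 0.9×0.82)×0.82 = 4.828 m²
P = b + 2y√(1+z²) = 5.15 + 2×0.82×√(1+0.9²) = 7.356 m
R = A/P = 4.828/7.356 = 0.6563 m
Q = (1/n)·A·R^(2/3)·S^(1/2) = (1/0.034) × 4.828 × 0.6563^(2/3) × 0.0068^(1/2) = 8.844 m³/s
V = Q/A = 8.844/4.828 = 1.832 m/s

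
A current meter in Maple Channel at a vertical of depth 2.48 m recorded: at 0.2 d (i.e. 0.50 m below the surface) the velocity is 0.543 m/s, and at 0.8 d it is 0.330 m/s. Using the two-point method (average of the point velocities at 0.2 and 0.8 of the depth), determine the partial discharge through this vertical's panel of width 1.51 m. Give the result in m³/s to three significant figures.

v̄ = (0.543 + 0.330) / 2 = 0.4365 m/s
q = v̄ × d × w = 0.4365 × 2.48 × 1.51 = 1.635 m³/s

1.63 m³/s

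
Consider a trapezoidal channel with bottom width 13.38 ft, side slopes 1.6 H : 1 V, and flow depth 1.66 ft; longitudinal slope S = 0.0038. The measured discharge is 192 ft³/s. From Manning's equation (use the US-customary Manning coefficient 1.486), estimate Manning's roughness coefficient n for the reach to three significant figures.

0.0156

A = (b + z·y)·y = (13.38 + 1.6×1.66)×1.66 = 26.62 ft²
P = b + 2y√(1+z²) = 13.38 + 2×1.66×√(1+1.6²) = 19.64 ft
R = A/P = 26.62/19.64 = 1.355 ft
n = (1.486/Q)·A·R^(2/3)·S^(1/2) = (1.486/192) × 26.62 × 1.225 × 0.06164 = 0.01555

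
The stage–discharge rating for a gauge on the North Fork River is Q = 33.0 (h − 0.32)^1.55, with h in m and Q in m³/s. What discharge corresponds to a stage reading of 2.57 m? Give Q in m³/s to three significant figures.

116 m³/s

Q = 33.0 × (2.57 − 0.32)^1.55 = 33.0 × 2.25^1.55 = 116.0 m³/s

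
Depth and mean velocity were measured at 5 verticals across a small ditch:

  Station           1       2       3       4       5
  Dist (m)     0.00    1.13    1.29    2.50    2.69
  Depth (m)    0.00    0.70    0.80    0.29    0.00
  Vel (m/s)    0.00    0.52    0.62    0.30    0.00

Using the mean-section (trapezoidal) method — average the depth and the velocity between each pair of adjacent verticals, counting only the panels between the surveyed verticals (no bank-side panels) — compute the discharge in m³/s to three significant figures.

0.479 m³/s

Panel 1-2: Δb = 1.13 m, d̄ = (0.00+0.70)/2 = 0.35, v̄ = (0.00+0.52)/2 = 0.26 → q = 1.13×0.35×0.26 = 0.1028 m³/s
Panel 2-3: Δb = 0.16 m, d̄ = (0.70+0.80)/2 = 0.75, v̄ = (0.52+0.62)/2 = 0.57 → q = 0.16×0.75×0.57 = 0.06840 m³/s
Panel 3-4: Δb = 1.21 m, d̄ = (0.80+0.29)/2 = 0.545, v̄ = (0.62+0.30)/2 = 0.46 → q = 1.21×0.545×0.46 = 0.3033 m³/s
Panel 4-5: Δb = 0.19 m, d̄ = (0.29+0.00)/2 = 0.145, v̄ = (0.30+0.00)/2 = 0.15 → q = 0.19×0.145×0.15 = 0.004133 m³/s
Q = Σ q = 0.4787 m³/s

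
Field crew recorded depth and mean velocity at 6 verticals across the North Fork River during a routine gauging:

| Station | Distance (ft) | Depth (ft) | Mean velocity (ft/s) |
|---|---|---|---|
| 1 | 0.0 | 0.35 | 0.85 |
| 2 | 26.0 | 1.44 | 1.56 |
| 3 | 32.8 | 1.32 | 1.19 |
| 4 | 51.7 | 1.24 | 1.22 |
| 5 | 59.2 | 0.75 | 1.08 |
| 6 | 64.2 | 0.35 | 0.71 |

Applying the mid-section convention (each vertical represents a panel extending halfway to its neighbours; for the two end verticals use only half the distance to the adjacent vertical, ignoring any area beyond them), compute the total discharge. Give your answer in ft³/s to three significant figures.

w_1 = (26.0 − 0.0)/2 = 13 ft; q_1 = 0.85 × 0.35 × 13 = 3.868 ft³/s
w_2 = (32.8 − 0.0)/2 = 16.4 ft; q_2 = 1.56 × 1.44 × 16.4 = 36.84 ft³/s
w_3 = (51.7 − 26.0)/2 = 12.85 ft; q_3 = 1.19 × 1.32 × 12.85 = 20.18 ft³/s
w_4 = (59.2 − 32.8)/2 = 13.2 ft; q_4 = 1.22 × 1.24 × 13.2 = 19.97 ft³/s
w_5 = (64.2 − 51.7)/2 = 6.25 ft; q_5 = 1.08 × 0.75 × 6.25 = 5.063 ft³/s
w_6 = (64.2 − 59.2)/2 = 2.5 ft; q_6 = 0.71 × 0.35 × 2.5 = 0.6213 ft³/s
Q = Σ qᵢ = 86.55 ft³/s

86.5 ft³/s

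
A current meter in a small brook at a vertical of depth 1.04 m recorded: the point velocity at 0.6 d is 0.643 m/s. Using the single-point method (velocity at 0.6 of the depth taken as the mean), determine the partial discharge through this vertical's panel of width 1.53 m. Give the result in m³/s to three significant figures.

v̄ = v₀.₆ = 0.643 m/s
q = v̄ × d × w = 0.6430 × 1.04 × 1.53 = 1.023 m³/s

1.02 m³/s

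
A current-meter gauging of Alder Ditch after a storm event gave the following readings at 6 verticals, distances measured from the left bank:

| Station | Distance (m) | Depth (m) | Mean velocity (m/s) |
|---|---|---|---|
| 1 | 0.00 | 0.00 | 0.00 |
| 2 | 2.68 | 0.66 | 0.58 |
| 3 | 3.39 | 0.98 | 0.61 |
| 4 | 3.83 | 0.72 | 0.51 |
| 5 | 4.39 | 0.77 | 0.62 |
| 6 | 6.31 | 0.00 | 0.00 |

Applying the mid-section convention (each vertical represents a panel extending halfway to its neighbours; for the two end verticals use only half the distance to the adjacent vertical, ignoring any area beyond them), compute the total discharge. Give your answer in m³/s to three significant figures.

1.77 m³/s

w_2 = (3.39 − 0.00)/2 = 1.695 m; q_2 = 0.58 × 0.66 × 1.695 = 0.6488 m³/s
w_3 = (3.83 − 2.68)/2 = 0.575 m; q_3 = 0.61 × 0.98 × 0.575 = 0.3437 m³/s
w_4 = (4.39 − 3.39)/2 = 0.5 m; q_4 = 0.51 × 0.72 × 0.5 = 0.1836 m³/s
w_5 = (6.31 − 3.83)/2 = 1.24 m; q_5 = 0.62 × 0.77 × 1.24 = 0.5920 m³/s
Stations 1, 6 contribute zero (depth or velocity is 0).
Q = Σ qᵢ = 1.768 m³/s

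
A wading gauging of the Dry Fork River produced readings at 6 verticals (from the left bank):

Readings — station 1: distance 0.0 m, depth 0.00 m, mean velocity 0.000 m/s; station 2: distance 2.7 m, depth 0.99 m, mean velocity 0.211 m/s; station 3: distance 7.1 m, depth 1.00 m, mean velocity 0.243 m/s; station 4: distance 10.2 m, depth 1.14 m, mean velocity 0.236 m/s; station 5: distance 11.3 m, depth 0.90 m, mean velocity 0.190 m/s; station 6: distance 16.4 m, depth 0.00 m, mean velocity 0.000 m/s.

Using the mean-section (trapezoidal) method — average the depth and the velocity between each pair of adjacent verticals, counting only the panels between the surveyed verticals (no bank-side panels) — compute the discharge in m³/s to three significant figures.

Panel 1-2: Δb = 2.7 m, d̄ = (0.00+0.99)/2 = 0.495, v̄ = (0.000+0.211)/2 = 0.1055 → q = 2.7×0.495×0.1055 = 0.1410 m³/s
Panel 2-3: Δb = 4.4 m, d̄ = (0.99+1.00)/2 = 0.995, v̄ = (0.211+0.243)/2 = 0.227 → q = 4.4×0.995×0.227 = 0.9938 m³/s
Panel 3-4: Δb = 3.1 m, d̄ = (1.00+1.14)/2 = 1.07, v̄ = (0.243+0.236)/2 = 0.2395 → q = 3.1×1.07×0.2395 = 0.7944 m³/s
Panel 4-5: Δb = 1.1 m, d̄ = (1.14+0.90)/2 = 1.02, v̄ = (0.236+0.190)/2 = 0.213 → q = 1.1×1.02×0.213 = 0.2390 m³/s
Panel 5-6: Δb = 5.1 m, d̄ = (0.90+0.00)/2 = 0.45, v̄ = (0.190+0.000)/2 = 0.095 → q = 5.1×0.45×0.095 = 0.2180 m³/s
Q = Σ q = 2.386 m³/s

2.39 m³/s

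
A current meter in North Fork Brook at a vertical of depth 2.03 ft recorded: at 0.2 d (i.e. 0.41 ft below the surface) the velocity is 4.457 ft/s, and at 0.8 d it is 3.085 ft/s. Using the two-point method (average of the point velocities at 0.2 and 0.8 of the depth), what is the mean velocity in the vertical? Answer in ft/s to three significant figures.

3.77 ft/s

v̄ = (4.457 + 3.085) / 2 = 3.771 ft/s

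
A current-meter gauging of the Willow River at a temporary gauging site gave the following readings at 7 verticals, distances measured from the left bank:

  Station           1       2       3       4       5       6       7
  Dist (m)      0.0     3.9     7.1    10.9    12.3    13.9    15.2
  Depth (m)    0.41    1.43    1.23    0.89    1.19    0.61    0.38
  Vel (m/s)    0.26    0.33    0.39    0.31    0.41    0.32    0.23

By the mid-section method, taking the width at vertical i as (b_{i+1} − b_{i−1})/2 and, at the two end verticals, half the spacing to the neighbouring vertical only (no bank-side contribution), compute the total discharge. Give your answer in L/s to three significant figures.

w_1 = (3.9 − 0.0)/2 = 1.95 m; q_1 = 0.26 × 0.41 × 1.95 = 0.2079 m³/s
w_2 = (7.1 − 0.0)/2 = 3.55 m; q_2 = 0.33 × 1.43 × 3.55 = 1.675 m³/s
w_3 = (10.9 − 3.9)/2 = 3.5 m; q_3 = 0.39 × 1.23 × 3.5 = 1.679 m³/s
w_4 = (12.3 − 7.1)/2 = 2.6 m; q_4 = 0.31 × 0.89 × 2.6 = 0.7173 m³/s
w_5 = (13.9 − 10.9)/2 = 1.5 m; q_5 = 0.41 × 1.19 × 1.5 = 0.7319 m³/s
w_6 = (15.2 − 12.3)/2 = 1.45 m; q_6 = 0.32 × 0.61 × 1.45 = 0.2830 m³/s
w_7 = (15.2 − 13.9)/2 = 0.65 m; q_7 = 0.23 × 0.38 × 0.65 = 0.05681 m³/s
Q = Σ qᵢ = 5.351 m³/s
= 5.351 × 1000 = 5351 L/s

5350 L/s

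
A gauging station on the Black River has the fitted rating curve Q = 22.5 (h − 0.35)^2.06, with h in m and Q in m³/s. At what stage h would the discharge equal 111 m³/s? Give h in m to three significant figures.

2.52 m

h − h₀ = (Q/C)^(1/b) = (111/22.5)^(1/2.06) = 2.170 m
h = 0.35 + 2.170 = 2.520 m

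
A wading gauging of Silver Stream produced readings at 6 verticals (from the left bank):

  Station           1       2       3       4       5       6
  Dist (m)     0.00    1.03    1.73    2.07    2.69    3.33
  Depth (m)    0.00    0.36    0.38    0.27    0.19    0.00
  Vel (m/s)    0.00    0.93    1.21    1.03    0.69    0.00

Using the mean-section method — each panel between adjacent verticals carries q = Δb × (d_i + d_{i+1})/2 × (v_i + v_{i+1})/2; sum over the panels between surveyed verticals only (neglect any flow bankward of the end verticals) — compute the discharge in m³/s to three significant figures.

Panel 1-2: Δb = 1.03 m, d̄ = (0.00+0.36)/2 = 0.18, v̄ = (0.00+0.93)/2 = 0.465 → q = 1.03×0.18×0.465 = 0.08621 m³/s
Panel 2-3: Δb = 0.7 m, d̄ = (0.36+0.38)/2 = 0.37, v̄ = (0.93+1.21)/2 = 1.07 → q = 0.7×0.37×1.07 = 0.2771 m³/s
Panel 3-4: Δb = 0.34 m, d̄ = (0.38+0.27)/2 = 0.325, v̄ = (1.21+1.03)/2 = 1.12 → q = 0.34×0.325×1.12 = 0.1238 m³/s
Panel 4-5: Δb = 0.62 m, d̄ = (0.27+0.19)/2 = 0.23, v̄ = (1.03+0.69)/2 = 0.86 → q = 0.62×0.23×0.86 = 0.1226 m³/s
Panel 5-6: Δb = 0.64 m, d̄ = (0.19+0.00)/2 = 0.095, v̄ = (0.69+0.00)/2 = 0.345 → q = 0.64×0.095×0.345 = 0.02098 m³/s
Q = Σ q = 0.6307 m³/s

0.631 m³/s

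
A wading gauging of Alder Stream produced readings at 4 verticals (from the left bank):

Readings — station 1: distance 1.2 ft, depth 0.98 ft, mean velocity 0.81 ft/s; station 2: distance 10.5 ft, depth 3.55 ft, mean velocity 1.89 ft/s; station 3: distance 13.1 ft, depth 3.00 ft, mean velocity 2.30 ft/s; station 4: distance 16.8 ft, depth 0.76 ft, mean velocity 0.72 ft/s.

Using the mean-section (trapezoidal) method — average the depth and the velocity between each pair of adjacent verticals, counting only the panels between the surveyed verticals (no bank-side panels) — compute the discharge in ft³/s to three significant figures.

Panel 1-2: Δb = 9.3 ft, d̄ = (0.98+3.55)/2 = 2.265, v̄ = (0.81+1.89)/2 = 1.35 → q = 9.3×2.265×1.35 = 28.44 ft³/s
Panel 2-3: Δb = 2.6 ft, d̄ = (3.55+3.00)/2 = 3.275, v̄ = (1.89+2.30)/2 = 2.095 → q = 2.6×3.275×2.095 = 17.84 ft³/s
Panel 3-4: Δb = 3.7 ft, d̄ = (3.00+0.76)/2 = 1.88, v̄ = (2.30+0.72)/2 = 1.51 → q = 3.7×1.88×1.51 = 10.50 ft³/s
Q = Σ q = 56.78 ft³/s

56.8 ft³/s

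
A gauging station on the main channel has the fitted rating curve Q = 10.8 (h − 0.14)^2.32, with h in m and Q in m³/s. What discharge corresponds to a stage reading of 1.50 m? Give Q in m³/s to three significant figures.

Q = 10.8 × (1.50 − 0.14)^2.32 = 10.8 × 1.36^2.32 = 22.04 m³/s

22.0 m³/s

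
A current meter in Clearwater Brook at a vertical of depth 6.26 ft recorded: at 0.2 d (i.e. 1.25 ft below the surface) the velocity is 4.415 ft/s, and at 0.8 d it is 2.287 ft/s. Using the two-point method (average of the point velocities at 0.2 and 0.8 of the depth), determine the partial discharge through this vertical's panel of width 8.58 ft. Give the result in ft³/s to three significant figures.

180 ft³/s

v̄ = (4.415 + 2.287) / 2 = 3.351 ft/s
q = v̄ × d × w = 3.351 × 6.26 × 8.58 = 180.0 ft³/s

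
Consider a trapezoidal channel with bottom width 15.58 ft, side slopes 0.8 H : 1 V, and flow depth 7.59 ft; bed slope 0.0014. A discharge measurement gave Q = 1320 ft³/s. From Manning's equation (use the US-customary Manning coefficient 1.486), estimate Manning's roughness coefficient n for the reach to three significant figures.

0.0194

A = (b + z·y)·y = (15.58 + 0.8×7.59)×7.59 = 164.3 ft²
P = b + 2y√(1+z²) = 15.58 + 2×7.59×√(1+0.8²) = 35.02 ft
R = A/P = 164.3/35.02 = 4.693 ft
n = (1.486/Q)·A·R^(2/3)·S^(1/2) = (1.486/1320) × 164.3 × 2.803 × 0.03742 = 0.01940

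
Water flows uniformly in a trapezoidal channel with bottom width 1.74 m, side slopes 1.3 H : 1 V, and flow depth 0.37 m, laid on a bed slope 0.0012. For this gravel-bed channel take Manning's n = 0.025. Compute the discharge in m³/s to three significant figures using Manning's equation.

A = (b + z·y)·y = (1.74 + 1.3×0.37)×0.37 = 0.8218 m²
P = b + 2y√(1+z²) = 1.74 + 2×0.37×√(1+1.3²) = 2.954 m
R = A/P = 0.8218/2.954 = 0.2782 m
Q = (1/n)·A·R^(2/3)·S^(1/2) = (1/0.025) × 0.8218 × 0.2782^(2/3) × 0.0012^(1/2) = 0.4853 m³/s

0.485 m³/s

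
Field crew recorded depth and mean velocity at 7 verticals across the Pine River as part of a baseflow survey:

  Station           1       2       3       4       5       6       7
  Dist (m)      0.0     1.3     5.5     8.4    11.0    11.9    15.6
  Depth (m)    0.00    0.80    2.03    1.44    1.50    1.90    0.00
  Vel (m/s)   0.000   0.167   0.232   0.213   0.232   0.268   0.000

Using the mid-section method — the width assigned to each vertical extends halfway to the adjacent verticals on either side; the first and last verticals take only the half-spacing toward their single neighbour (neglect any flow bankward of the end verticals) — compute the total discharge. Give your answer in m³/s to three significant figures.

w_2 = (5.5 − 0.0)/2 = 2.75 m; q_2 = 0.167 × 0.80 × 2.75 = 0.3674 m³/s
w_3 = (8.4 − 1.3)/2 = 3.55 m; q_3 = 0.232 × 2.03 × 3.55 = 1.672 m³/s
w_4 = (11.0 − 5.5)/2 = 2.75 m; q_4 = 0.213 × 1.44 × 2.75 = 0.8435 m³/s
w_5 = (11.9 − 8.4)/2 = 1.75 m; q_5 = 0.232 × 1.50 × 1.75 = 0.6090 m³/s
w_6 = (15.6 − 11.0)/2 = 2.3 m; q_6 = 0.268 × 1.90 × 2.3 = 1.171 m³/s
Stations 1, 7 contribute zero (depth or velocity is 0).
Q = Σ qᵢ = 4.663 m³/s

4.66 m³/s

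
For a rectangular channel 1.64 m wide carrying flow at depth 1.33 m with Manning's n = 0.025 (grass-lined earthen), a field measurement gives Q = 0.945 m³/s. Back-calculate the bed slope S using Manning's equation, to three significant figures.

A = b·y = 1.64 × 1.33 = 2.181 m²
P = b + 2y = 1.64 + 2×1.33 = 4.300 m
R = A/P = 2.181/4.300 = 0.5073 m
S = (Q·n / (1·A·R^(2/3)))² = (0.945×0.025 / (1×2.181×0.6360))² = 0.0002900

0.000290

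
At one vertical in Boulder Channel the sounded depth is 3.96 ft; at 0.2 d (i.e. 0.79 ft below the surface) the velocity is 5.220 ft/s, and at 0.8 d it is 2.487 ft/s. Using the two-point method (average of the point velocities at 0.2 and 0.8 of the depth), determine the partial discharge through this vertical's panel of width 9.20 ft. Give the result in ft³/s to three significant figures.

140 ft³/s

v̄ = (5.220 + 2.487) / 2 = 3.854 ft/s
q = v̄ × d × w = 3.854 × 3.96 × 9.20 = 140.4 ft³/s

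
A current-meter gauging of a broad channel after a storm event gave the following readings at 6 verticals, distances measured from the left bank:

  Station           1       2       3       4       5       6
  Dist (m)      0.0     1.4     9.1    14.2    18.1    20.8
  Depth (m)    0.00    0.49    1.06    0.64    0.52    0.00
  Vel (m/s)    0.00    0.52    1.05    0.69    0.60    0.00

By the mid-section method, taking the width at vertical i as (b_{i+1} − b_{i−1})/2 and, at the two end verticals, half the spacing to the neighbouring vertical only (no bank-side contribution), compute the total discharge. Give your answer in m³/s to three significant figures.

11.3 m³/s

w_2 = (9.1 − 0.0)/2 = 4.55 m; q_2 = 0.52 × 0.49 × 4.55 = 1.159 m³/s
w_3 = (14.2 − 1.4)/2 = 6.4 m; q_3 = 1.05 × 1.06 × 6.4 = 7.123 m³/s
w_4 = (18.1 − 9.1)/2 = 4.5 m; q_4 = 0.69 × 0.64 × 4.5 = 1.987 m³/s
w_5 = (20.8 − 14.2)/2 = 3.3 m; q_5 = 0.60 × 0.52 × 3.3 = 1.030 m³/s
Stations 1, 6 contribute zero (depth or velocity is 0).
Q = Σ qᵢ = 11.30 m³/s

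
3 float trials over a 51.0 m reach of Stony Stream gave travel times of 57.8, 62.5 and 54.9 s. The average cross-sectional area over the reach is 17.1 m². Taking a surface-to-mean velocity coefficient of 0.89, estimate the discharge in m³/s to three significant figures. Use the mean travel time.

13.3 m³/s

t̄ = (57.8 + 62.5 + 54.9) / 3 = 58.4 s
v_surface = L / t̄ = 51.0 / 58.4 = 0.8733 m/s
v_mean = 0.89 × 0.8733 = 0.7772 m/s
Q = A × v_mean = 17.1 × 0.7772 = 13.29 m³/s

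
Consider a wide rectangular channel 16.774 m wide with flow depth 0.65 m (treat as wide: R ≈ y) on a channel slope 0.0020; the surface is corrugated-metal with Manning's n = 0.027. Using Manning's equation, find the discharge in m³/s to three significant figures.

13.6 m³/s

A = b·y = 16.774 × 0.65 = 10.90 m²
Wide channel: R ≈ y = 0.65 m
Q = (1/n)·A·R^(2/3)·S^(1/2) = (1/0.027) × 10.90 × 0.6500^(2/3) × 0.0020^(1/2) = 13.55 m³/s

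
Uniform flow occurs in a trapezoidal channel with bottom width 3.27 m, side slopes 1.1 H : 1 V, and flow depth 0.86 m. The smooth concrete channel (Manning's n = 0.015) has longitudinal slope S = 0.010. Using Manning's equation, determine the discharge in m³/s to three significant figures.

A = (b + z·y)·y = (3.27 + 1.1×0.86)×0.86 = 3.626 m²
P = b + 2y√(1+z²) = 3.27 + 2×0.86×√(1+1.1²) = 5.827 m
R = A/P = 3.626/5.827 = 0.6222 m
Q = (1/n)·A·R^(2/3)·S^(1/2) = (1/0.015) × 3.626 × 0.6222^(2/3) × 0.010^(1/2) = 17.62 m³/s

17.6 m³/s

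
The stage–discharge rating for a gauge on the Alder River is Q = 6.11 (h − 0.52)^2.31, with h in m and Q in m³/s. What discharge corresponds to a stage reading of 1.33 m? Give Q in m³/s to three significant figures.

3.76 m³/s

Q = 6.11 × (1.33 − 0.52)^2.31 = 6.11 × 0.81^2.31 = 3.755 m³/s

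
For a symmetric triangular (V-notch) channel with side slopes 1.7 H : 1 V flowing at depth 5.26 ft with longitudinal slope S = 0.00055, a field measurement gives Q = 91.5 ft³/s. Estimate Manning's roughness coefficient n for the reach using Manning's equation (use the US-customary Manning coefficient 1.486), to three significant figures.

0.0309

A = z·y² = 1.7×5.26² = 47.03 ft²
P = 2y√(1+z²) = 2×5.26×√(1+1.7²) = 20.75 ft
R = A/P = 47.03/20.75 = 2.267 ft
n = (1.486/Q)·A·R^(2/3)·S^(1/2) = (1.486/91.5) × 47.03 × 1.726 × 0.02345 = 0.03091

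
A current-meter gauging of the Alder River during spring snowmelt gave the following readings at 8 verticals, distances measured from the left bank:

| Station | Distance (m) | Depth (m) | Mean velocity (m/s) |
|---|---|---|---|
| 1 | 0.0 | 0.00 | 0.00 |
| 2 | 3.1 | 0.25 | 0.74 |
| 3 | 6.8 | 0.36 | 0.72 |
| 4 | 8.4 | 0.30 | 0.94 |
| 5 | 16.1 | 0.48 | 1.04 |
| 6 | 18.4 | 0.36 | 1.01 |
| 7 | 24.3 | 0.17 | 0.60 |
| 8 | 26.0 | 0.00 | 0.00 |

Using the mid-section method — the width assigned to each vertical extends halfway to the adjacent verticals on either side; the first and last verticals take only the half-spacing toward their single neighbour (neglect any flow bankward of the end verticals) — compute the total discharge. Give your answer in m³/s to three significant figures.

7.00 m³/s

w_2 = (6.8 − 0.0)/2 = 3.4 m; q_2 = 0.74 × 0.25 × 3.4 = 0.6290 m³/s
w_3 = (8.4 − 3.1)/2 = 2.65 m; q_3 = 0.72 × 0.36 × 2.65 = 0.6869 m³/s
w_4 = (16.1 − 6.8)/2 = 4.65 m; q_4 = 0.94 × 0.30 × 4.65 = 1.311 m³/s
w_5 = (18.4 − 8.4)/2 = 5 m; q_5 = 1.04 × 0.48 × 5 = 2.496 m³/s
w_6 = (24.3 − 16.1)/2 = 4.1 m; q_6 = 1.01 × 0.36 × 4.1 = 1.491 m³/s
w_7 = (26.0 − 18.4)/2 = 3.8 m; q_7 = 0.60 × 0.17 × 3.8 = 0.3876 m³/s
Stations 1, 8 contribute zero (depth or velocity is 0).
Q = Σ qᵢ = 7.002 m³/s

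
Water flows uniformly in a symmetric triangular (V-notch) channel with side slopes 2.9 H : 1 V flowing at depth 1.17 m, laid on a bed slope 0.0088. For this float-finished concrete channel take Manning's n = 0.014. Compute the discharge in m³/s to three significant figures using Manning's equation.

A = z·y² = 2.9×1.17² = 3.970 m²
P = 2y√(1+z²) = 2×1.17×√(1+2.9²) = 7.178 m
R = A/P = 3.970/7.178 = 0.5530 m
Q = (1/n)·A·R^(2/3)·S^(1/2) = (1/0.014) × 3.970 × 0.5530^(2/3) × 0.0088^(1/2) = 17.92 m³/s

17.9 m³/s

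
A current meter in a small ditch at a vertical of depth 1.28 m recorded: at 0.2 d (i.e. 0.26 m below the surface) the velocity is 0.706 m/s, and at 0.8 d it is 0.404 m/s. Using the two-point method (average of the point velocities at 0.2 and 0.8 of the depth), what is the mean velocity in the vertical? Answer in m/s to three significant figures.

v̄ = (0.706 + 0.404) / 2 = 0.5550 m/s

0.555 m/s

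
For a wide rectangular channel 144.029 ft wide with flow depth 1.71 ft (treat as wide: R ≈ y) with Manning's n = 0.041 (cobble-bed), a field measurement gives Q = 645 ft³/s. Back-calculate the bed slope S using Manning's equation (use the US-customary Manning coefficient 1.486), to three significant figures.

A = b·y = 144.029 × 1.71 = 246.3 ft²
Wide channel: R ≈ y = 1.71 ft
S = (Q·n / (1.486·A·R^(2/3)))² = (645×0.041 / (1.486×246.3×1.430))² = 0.002553

0.00255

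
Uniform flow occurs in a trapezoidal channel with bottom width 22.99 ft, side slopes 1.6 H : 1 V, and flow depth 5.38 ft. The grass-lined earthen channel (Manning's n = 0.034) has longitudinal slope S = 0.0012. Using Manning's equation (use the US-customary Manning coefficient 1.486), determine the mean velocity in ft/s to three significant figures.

A = (b + z·y)·y = (22.99 + 1.6×5.38)×5.38 = 170.0 ft²
P = b + 2y√(1+z²) = 22.99 + 2×5.38×√(1+1.6²) = 43.29 ft
R = A/P = 170.0/43.29 = 3.927 ft
Q = (1.486/n)·A·R^(2/3)·S^(1/2) = (1.486/0.034) × 170.0 × 3.927^(2/3) × 0.0012^(1/2) = 640.6 ft³/s
V = Q/A = 640.6/170.0 = 3.768 ft/s

3.77 ft/s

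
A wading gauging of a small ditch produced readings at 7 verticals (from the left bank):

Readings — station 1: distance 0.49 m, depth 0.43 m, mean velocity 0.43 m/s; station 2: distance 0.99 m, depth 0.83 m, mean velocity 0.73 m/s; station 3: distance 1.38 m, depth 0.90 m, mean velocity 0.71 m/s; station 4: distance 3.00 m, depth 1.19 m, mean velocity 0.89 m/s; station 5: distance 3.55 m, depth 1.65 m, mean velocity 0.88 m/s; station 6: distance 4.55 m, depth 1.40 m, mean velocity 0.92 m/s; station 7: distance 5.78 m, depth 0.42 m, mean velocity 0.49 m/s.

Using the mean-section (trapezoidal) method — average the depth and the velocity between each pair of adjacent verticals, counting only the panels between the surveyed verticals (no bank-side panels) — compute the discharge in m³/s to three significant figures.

Panel 1-2: Δb = 0.5 m, d̄ = (0.43+0.83)/2 = 0.63, v̄ = (0.43+0.73)/2 = 0.58 → q = 0.5×0.63×0.58 = 0.1827 m³/s
Panel 2-3: Δb = 0.39 m, d̄ = (0.83+0.90)/2 = 0.865, v̄ = (0.73+0.71)/2 = 0.72 → q = 0.39×0.865×0.72 = 0.2429 m³/s
Panel 3-4: Δb = 1.62 m, d̄ = (0.90+1.19)/2 = 1.045, v̄ = (0.71+0.89)/2 = 0.8 → q = 1.62×1.045×0.8 = 1.354 m³/s
Panel 4-5: Δb = 0.55 m, d̄ = (1.19+1.65)/2 = 1.42, v̄ = (0.89+0.88)/2 = 0.885 → q = 0.55×1.42×0.885 = 0.6912 m³/s
Panel 5-6: Δb = 1 m, d̄ = (1.65+1.40)/2 = 1.525, v̄ = (0.88+0.92)/2 = 0.9 → q = 1×1.525×0.9 = 1.373 m³/s
Panel 6-7: Δb = 1.23 m, d̄ = (1.40+0.42)/2 = 0.91, v̄ = (0.92+0.49)/2 = 0.705 → q = 1.23×0.91×0.705 = 0.7891 m³/s
Q = Σ q = 4.633 m³/s

4.63 m³/s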